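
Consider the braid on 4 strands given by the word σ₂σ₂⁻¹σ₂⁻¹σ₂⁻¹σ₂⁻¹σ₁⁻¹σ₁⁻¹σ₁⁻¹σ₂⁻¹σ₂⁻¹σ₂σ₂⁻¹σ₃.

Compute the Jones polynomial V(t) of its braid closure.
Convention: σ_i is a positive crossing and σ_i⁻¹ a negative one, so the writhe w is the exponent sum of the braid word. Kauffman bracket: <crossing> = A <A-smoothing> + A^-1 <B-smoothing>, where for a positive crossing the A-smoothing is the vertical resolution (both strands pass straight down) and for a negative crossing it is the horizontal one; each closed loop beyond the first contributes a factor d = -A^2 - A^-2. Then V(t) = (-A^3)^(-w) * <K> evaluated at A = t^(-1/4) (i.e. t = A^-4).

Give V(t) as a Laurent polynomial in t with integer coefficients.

t^-3 + 2*t^-5 - 2*t^-6 + 2*t^-7 - 3*t^-8 + 2*t^-9 - 2*t^-10 + t^-11

Derivation:
The presented braid s2 s2^-1 s2^-1 s2^-1 s2^-1 s1^-1 s1^-1 s1^-1 s2^-1 s2^-1 s2 s2^-1 s3 on 4 strands reduces by inverse Markov moves (closure unchanged at each step):
  Destabilize: the word has the form β·s3 where s3 occurs only as the final letter (β ∈ B_3); drop it and the last strand → 3 strands.
  Deconjugate: the word is γ·β·γ⁻¹ with γ = s2 s2^-1 (prefix) and γ⁻¹ = s2 s2^-1 (suffix); strip both.
Reduced to β = s2^-1 s2^-1 s2^-1 s1^-1 s1^-1 s1^-1 s2^-1 s2^-1 on 3 strands, 8 crossings.
Compute on β:
Braid: s2^-1 s2^-1 s2^-1 s1^-1 s1^-1 s1^-1 s2^-1 s2^-1 on 3 strands, 8 crossings.
Writhe w = (#positive) - (#negative) = 0 - 8 = -8.
Enumerate smoothing states for the bracket polynomial. There are 2^8 = 256 states.
Smooth each crossing (0=||, 1=⌣⌢); contribution A^(Σ sign_k(1-2s_k)) * d^(L-1).
Tabulate the states by total A-exponent and number of loops L (A-exp: L × count):
  A^8: L=7 ×1
  A^6: L=6 ×8
  A^4: L=5 ×28
  A^2: L=4 ×55, L=6 ×1
  A^0: L=3 ×65, L=5 ×5
  A^-2: L=2 ×45, L=4 ×11
  A^-4: L=1 ×15, L=3 ×13
  A^-6: L=2 ×8
  A^-8: L=3 ×1
Each group contributes A^e * Σ count * d^(L-1):
Powers of d = -A^2 - A^-2: d^2 = A^4 + 2 + A^-4; d^3 = -A^6 - 3*A^2 - 3*A^-2 - A^-6; d^4 = A^8 + 4*A^4 + 6 + 4*A^-4 + A^-8; d^5 = -A^10 - 5*A^6 - 10*A^2 - 10*A^-2 - 5*A^-6 - A^-10; d^6 = A^12 + 6*A^8 + 15*A^4 + 20 + 15*A^-4 + 6*A^-8 + A^-12.
  A^8 * (d^6) = A^20 + 6*A^16 + 15*A^12 + 20*A^8 + 15*A^4 + 6 + A^-4
  A^6 * (8*d^5) = -8*A^16 - 40*A^12 - 80*A^8 - 80*A^4 - 40 - 8*A^-4
  A^4 * (28*d^4) = 28*A^12 + 112*A^8 + 168*A^4 + 112 + 28*A^-4
  A^2 * (55*d^3 + d^5) = -A^12 - 60*A^8 - 175*A^4 - 175 - 60*A^-4 - A^-8
  A^0 * (65*d^2 + 5*d^4) = 5*A^8 + 85*A^4 + 160 + 85*A^-4 + 5*A^-8
  A^-2 * (45*d + 11*d^3) = -11*A^4 - 78 - 78*A^-4 - 11*A^-8
  A^-4 * (15 + 13*d^2) = 13 + 41*A^-4 + 13*A^-8
  A^-6 * (8*d) = -8*A^-4 - 8*A^-8
  A^-8 * (d^2) = A^-4 + 2*A^-8 + A^-12
Summing the groups: <K> = A^20 - 2*A^16 + 2*A^12 - 3*A^8 + 2*A^4 - 2 + 2*A^-4 + A^-12
Normalise by the writhe: (-A^3)^(-w) = (-A^3)^(8) = A^24, so f(A) = A^24 * <K> = A^44 - 2*A^40 + 2*A^36 - 3*A^32 + 2*A^28 - 2*A^24 + 2*A^20 + A^12.
Substitute A = t^(-1/4), i.e. A^e → t^(-e/4): V(t) = t^-3 + 2*t^-5 - 2*t^-6 + 2*t^-7 - 3*t^-8 + 2*t^-9 - 2*t^-10 + t^-11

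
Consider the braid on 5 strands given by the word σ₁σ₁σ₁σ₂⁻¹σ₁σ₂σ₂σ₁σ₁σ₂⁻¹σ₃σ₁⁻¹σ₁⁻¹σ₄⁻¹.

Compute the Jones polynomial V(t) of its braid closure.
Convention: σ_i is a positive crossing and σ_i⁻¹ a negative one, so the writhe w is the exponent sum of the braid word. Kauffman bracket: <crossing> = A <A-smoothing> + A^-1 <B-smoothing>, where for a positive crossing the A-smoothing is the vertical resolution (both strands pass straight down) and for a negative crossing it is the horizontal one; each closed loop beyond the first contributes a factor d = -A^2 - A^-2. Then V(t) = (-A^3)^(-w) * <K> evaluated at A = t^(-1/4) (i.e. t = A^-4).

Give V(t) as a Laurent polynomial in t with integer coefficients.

The presented braid s1 s1 s1 s2^-1 s1 s2 s2 s1 s1 s2^-1 s3 s1^-1 s1^-1 s4^-1 on 5 strands reduces by inverse Markov moves (closure unchanged at each step):
  Destabilize: the word has the form β·s4^-1 where s4^-1 occurs only as the final letter (β ∈ B_4); drop it and the last strand → 4 strands.
  Deconjugate: the word is γ·β·γ⁻¹ with γ = s1 s1 (prefix) and γ⁻¹ = s1^-1 s1^-1 (suffix); strip both.
  Destabilize: the word has the form β·s3 where s3 occurs only as the final letter (β ∈ B_3); drop it and the last strand → 3 strands.
Reduced to β = s1 s2^-1 s1 s2 s2 s1 s1 s2^-1 on 3 strands, 8 crossings.
Compute on β:
Braid: s1 s2^-1 s1 s2 s2 s1 s1 s2^-1 on 3 strands, 8 crossings.
Writhe w = (#positive) - (#negative) = 6 - 2 = 4.
Computing the Kauffman bracket via state sum. There are 2^8 = 256 states.
For each crossing: s=0 is the vertical smoothing, s=1 horizontal. Crossing k contributes A^(sign_k * (1 - 2*s_k)); loop factor d = -A^2 - A^-2.
Tabulate the states by total A-exponent and number of loops L (A-exp: L × count):
  A^8: L=3 ×1
  A^6: L=2 ×6, L=4 ×2
  A^4: L=1 ×11, L=3 ×16, L=5 ×1
  A^2: L=2 ×47, L=4 ×9
  A^0: L=1 ×26, L=3 ×43, L=5 ×1
  A^-2: L=2 ×41, L=4 ×15
  A^-4: L=3 ×26, L=5 ×2
  A^-6: L=4 ×8
  A^-8: L=5 ×1
Each group contributes A^e * Σ count * d^(L-1):
Powers of d = -A^2 - A^-2: d^2 = A^4 + 2 + A^-4; d^3 = -A^6 - 3*A^2 - 3*A^-2 - A^-6; d^4 = A^8 + 4*A^4 + 6 + 4*A^-4 + A^-8.
  A^8 * (d^2) = A^12 + 2*A^8 + A^4
  A^6 * (6*d + 2*d^3) = -2*A^12 - 12*A^8 - 12*A^4 - 2
  A^4 * (11 + 16*d^2 + d^4) = A^12 + 20*A^8 + 49*A^4 + 20 + A^-4
  A^2 * (47*d + 9*d^3) = -9*A^8 - 74*A^4 - 74 - 9*A^-4
  A^0 * (26 + 43*d^2 + d^4) = A^8 + 47*A^4 + 118 + 47*A^-4 + A^-8
  A^-2 * (41*d + 15*d^3) = -15*A^4 - 86 - 86*A^-4 - 15*A^-8
  A^-4 * (26*d^2 + 2*d^4) = 2*A^4 + 34 + 64*A^-4 + 34*A^-8 + 2*A^-12
  A^-6 * (8*d^3) = -8 - 24*A^-4 - 24*A^-8 - 8*A^-12
  A^-8 * (d^4) = 1 + 4*A^-4 + 6*A^-8 + 4*A^-12 + A^-16
Summing the groups: <K> = 2*A^8 - 2*A^4 + 3 - 3*A^-4 + 2*A^-8 - 2*A^-12 + A^-16
Normalise by the writhe: (-A^3)^(-w) = (-A^3)^(-4) = A^-12, so f(A) = A^-12 * <K> = 2*A^-4 - 2*A^-8 + 3*A^-12 - 3*A^-16 + 2*A^-20 - 2*A^-24 + A^-28.
Substitute A = t^(-1/4), i.e. A^e → t^(-e/4): V(t) = t^7 - 2*t^6 + 2*t^5 - 3*t^4 + 3*t^3 - 2*t^2 + 2*t

Answer: t^7 - 2*t^6 + 2*t^5 - 3*t^4 + 3*t^3 - 2*t^2 + 2*t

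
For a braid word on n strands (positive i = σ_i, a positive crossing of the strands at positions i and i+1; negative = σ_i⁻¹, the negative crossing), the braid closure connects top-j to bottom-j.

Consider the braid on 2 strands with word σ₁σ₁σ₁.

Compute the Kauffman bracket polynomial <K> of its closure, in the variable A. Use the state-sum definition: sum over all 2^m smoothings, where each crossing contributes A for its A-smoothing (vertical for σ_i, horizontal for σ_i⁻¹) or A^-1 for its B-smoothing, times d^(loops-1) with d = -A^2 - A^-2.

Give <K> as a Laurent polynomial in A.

-A^5 - A^-3 + A^-7

Derivation:
Braid: s1 s1 s1 on 2 strands, 3 crossings.
Writhe w = (#positive) - (#negative) = 3 - 0 = 3.
State-sum expansion of <K>. There are 2^3 = 8 states.
Smooth each crossing (0=||, 1=⌣⌢); contribution A^(Σ sign_k(1-2s_k)) * d^(L-1).
  state 000: A-exp=+3, loops=2, term = A^3 * d^1
  state 001: A-exp=+1, loops=1, term = A^1 * d^0
  state 010: A-exp=+1, loops=1, term = A^1 * d^0
  state 011: A-exp=-1, loops=2, term = A^-1 * d^1
  state 100: A-exp=+1, loops=1, term = A^1 * d^0
  state 101: A-exp=-1, loops=2, term = A^-1 * d^1
  state 110: A-exp=-1, loops=2, term = A^-1 * d^1
  state 111: A-exp=-3, loops=3, term = A^-3 * d^2
Collect the terms by A-exponent (count of states per loop number):
Powers of d = -A^2 - A^-2: d^2 = A^4 + 2 + A^-4.
  A^3 * (d) = -A^5 - A
  A^1 * (3) = 3*A
  A^-1 * (3*d) = -3*A - 3*A^-3
  A^-3 * (d^2) = A + 2*A^-3 + A^-7
Summing the groups: <K> = -A^5 - A^-3 + A^-7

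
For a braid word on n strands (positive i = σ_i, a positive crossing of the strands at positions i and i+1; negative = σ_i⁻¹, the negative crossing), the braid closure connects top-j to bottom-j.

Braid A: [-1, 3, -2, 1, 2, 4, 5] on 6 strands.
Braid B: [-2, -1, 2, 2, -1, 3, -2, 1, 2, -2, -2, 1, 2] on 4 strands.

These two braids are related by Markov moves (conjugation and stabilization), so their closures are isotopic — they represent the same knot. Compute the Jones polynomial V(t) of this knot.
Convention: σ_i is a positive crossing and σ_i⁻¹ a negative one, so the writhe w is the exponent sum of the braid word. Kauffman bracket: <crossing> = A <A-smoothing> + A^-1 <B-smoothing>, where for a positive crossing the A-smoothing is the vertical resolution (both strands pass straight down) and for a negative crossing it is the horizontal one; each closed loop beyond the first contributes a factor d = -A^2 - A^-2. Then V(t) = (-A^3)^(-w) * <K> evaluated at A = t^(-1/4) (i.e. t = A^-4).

Markov-equivalent braids have isotopic closures, hence identical knot invariants. Strip the Markov moves from each word to reach a common short braid β, then compute V(t) once on β.
Braid A: s1^-1 s3 s2^-1 s1 s2 s4 s5 on 6 strands reduces by inverse Markov moves (closure unchanged at each step):
  Destabilize: the word has the form β·s5 where s5 occurs only as the final letter (β ∈ B_5); drop it and the last strand → 5 strands.
  Destabilize: the word has the form β·s4 where s4 occurs only as the final letter (β ∈ B_4); drop it and the last strand → 4 strands.
Reduced to β = s1^-1 s3 s2^-1 s1 s2 on 4 strands, 5 crossings.
Braid B: s2^-1 s1^-1 s2 s2 s1^-1 s3 s2^-1 s1 s2 s2^-1 s2^-1 s1 s2 on 4 strands reduces by inverse Markov moves (closure unchanged at each step):
  Deconjugate: the word is γ·β·γ⁻¹ with γ = s2^-1 s1^-1 (prefix) and γ⁻¹ = s1 s2 (suffix); strip both.
  Deconjugate: the word is γ·β·γ⁻¹ with γ = s2 s2 (prefix) and γ⁻¹ = s2^-1 s2^-1 (suffix); strip both.
Reduced to β = s1^-1 s3 s2^-1 s1 s2 on 4 strands, 5 crossings.
Both give the same β = s1^-1 s3 s2^-1 s1 s2 on 4 strands, so one state sum suffices:
Braid: s1^-1 s3 s2^-1 s1 s2 on 4 strands, 5 crossings.
Writhe w = (#positive) - (#negative) = 3 - 2 = 1.
Enumerate smoothing states for the bracket polynomial. There are 2^5 = 32 states.
For each crossing: s=0 is the vertical smoothing, s=1 horizontal. Crossing k contributes A^(sign_k * (1 - 2*s_k)); loop factor d = -A^2 - A^-2.
  state 00000: A-exp=+1, loops=4, term = A^1 * d^3
  state 00001: A-exp=-1, loops=3, term = A^-1 * d^2
  state 00010: A-exp=-1, loops=3, term = A^-1 * d^2
  state 00011: A-exp=-3, loops=2, term = A^-3 * d^1
  state 00100: A-exp=+3, loops=3, term = A^3 * d^2
  state 00101: A-exp=+1, loops=4, term = A^1 * d^3
  state 00110: A-exp=+1, loops=2, term = A^1 * d^1
  state 00111: A-exp=-1, loops=3, term = A^-1 * d^2
  state 01000: A-exp=-1, loops=3, term = A^-1 * d^2
  state 01001: A-exp=-3, loops=2, term = A^-3 * d^1
  state 01010: A-exp=-3, loops=2, term = A^-3 * d^1
  state 01011: A-exp=-5, loops=1, term = A^-5 * d^0
  state 01100: A-exp=+1, loops=2, term = A^1 * d^1
  state 01101: A-exp=-1, loops=3, term = A^-1 * d^2
  state 01110: A-exp=-1, loops=1, term = A^-1 * d^0
  state 01111: A-exp=-3, loops=2, term = A^-3 * d^1
  state 10000: A-exp=+3, loops=3, term = A^3 * d^2
  state 10001: A-exp=+1, loops=2, term = A^1 * d^1
  state 10010: A-exp=+1, loops=4, term = A^1 * d^3
  state 10011: A-exp=-1, loops=3, term = A^-1 * d^2
  state 10100: A-exp=+5, loops=2, term = A^5 * d^1
  state 10101: A-exp=+3, loops=3, term = A^3 * d^2
  state 10110: A-exp=+3, loops=3, term = A^3 * d^2
  state 10111: A-exp=+1, loops=2, term = A^1 * d^1
  state 11000: A-exp=+1, loops=2, term = A^1 * d^1
  state 11001: A-exp=-1, loops=1, term = A^-1 * d^0
  state 11010: A-exp=-1, loops=3, term = A^-1 * d^2
  state 11011: A-exp=-3, loops=2, term = A^-3 * d^1
  state 11100: A-exp=+3, loops=1, term = A^3 * d^0
  state 11101: A-exp=+1, loops=2, term = A^1 * d^1
  state 11110: A-exp=+1, loops=2, term = A^1 * d^1
  state 11111: A-exp=-1, loops=1, term = A^-1 * d^0
Collect the terms by A-exponent (count of states per loop number):
Powers of d = -A^2 - A^-2: d^2 = A^4 + 2 + A^-4; d^3 = -A^6 - 3*A^2 - 3*A^-2 - A^-6.
  A^5 * (d) = -A^7 - A^3
  A^3 * (1 + 4*d^2) = 4*A^7 + 9*A^3 + 4*A^-1
  A^1 * (7*d + 3*d^3) = -3*A^7 - 16*A^3 - 16*A^-1 - 3*A^-5
  A^-1 * (3 + 7*d^2) = 7*A^3 + 17*A^-1 + 7*A^-5
  A^-3 * (5*d) = -5*A^-1 - 5*A^-5
  A^-5 * (1) = A^-5
Summing the groups: <K> = -A^3
Normalise by the writhe: (-A^3)^(-w) = (-A^3)^(-1) = -A^-3, so f(A) = -A^-3 * <K> = 1.
Substitute A = t^(-1/4), i.e. A^e → t^(-e/4): V(t) = 1

Answer: 1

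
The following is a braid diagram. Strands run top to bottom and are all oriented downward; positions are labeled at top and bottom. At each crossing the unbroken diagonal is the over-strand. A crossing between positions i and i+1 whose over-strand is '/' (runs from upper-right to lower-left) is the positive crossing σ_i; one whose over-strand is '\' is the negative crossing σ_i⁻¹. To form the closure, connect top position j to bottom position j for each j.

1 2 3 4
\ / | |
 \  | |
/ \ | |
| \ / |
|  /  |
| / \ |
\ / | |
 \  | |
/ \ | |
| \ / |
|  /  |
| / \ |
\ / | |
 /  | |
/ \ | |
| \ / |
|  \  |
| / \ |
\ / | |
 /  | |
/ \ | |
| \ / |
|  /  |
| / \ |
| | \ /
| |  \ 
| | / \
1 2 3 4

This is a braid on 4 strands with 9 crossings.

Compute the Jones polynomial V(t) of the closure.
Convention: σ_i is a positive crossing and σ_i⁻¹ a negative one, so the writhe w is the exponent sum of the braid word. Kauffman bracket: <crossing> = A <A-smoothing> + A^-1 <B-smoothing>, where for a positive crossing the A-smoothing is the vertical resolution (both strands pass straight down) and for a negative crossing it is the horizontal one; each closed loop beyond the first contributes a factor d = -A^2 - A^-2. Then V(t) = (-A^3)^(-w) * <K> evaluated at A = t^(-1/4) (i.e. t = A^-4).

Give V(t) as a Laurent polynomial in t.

-t^5 + t^4 - t^3 + 2*t^2 - t + 2 - t^-1

Derivation:
Reading the diagram top to bottom ('/'-over between positions i,i+1 = s_i, '\'-over = s_i^-1): braid word = s1^-1 s2 s1^-1 s2 s1 s2^-1 s1 s2 s3^-1.
The presented braid s1^-1 s2 s1^-1 s2 s1 s2^-1 s1 s2 s3^-1 on 4 strands reduces by inverse Markov moves (closure unchanged at each step):
  Destabilize: the word has the form β·s3^-1 where s3^-1 occurs only as the final letter (β ∈ B_3); drop it and the last strand → 3 strands.
Reduced to β = s1^-1 s2 s1^-1 s2 s1 s2^-1 s1 s2 on 3 strands, 8 crossings.
Compute on β:
Braid: s1^-1 s2 s1^-1 s2 s1 s2^-1 s1 s2 on 3 strands, 8 crossings.
Writhe w = (#positive) - (#negative) = 5 - 3 = 2.
Computing the Kauffman bracket via state sum. There are 2^8 = 256 states.
Smooth each crossing (0=||, 1=⌣⌢); contribution A^(Σ sign_k(1-2s_k)) * d^(L-1).
Tabulate the states by total A-exponent and number of loops L (A-exp: L × count):
  A^8: L=2 ×1
  A^6: L=1 ×3, L=3 ×5
  A^4: L=2 ×22, L=4 ×6
  A^2: L=1 ×18, L=3 ×37, L=5 ×1
  A^0: L=2 ×58, L=4 ×12
  A^-2: L=1 ×24, L=3 ×31, L=5 ×1
  A^-4: L=2 ×23, L=4 ×5
  A^-6: L=3 ×8
  A^-8: L=4 ×1
Each group contributes A^e * Σ count * d^(L-1):
Powers of d = -A^2 - A^-2: d^2 = A^4 + 2 + A^-4; d^3 = -A^6 - 3*A^2 - 3*A^-2 - A^-6; d^4 = A^8 + 4*A^4 + 6 + 4*A^-4 + A^-8.
  A^8 * (d) = -A^10 - A^6
  A^6 * (3 + 5*d^2) = 5*A^10 + 13*A^6 + 5*A^2
  A^4 * (22*d + 6*d^3) = -6*A^10 - 40*A^6 - 40*A^2 - 6*A^-2
  A^2 * (18 + 37*d^2 + d^4) = A^10 + 41*A^6 + 98*A^2 + 41*A^-2 + A^-6
  A^0 * (58*d + 12*d^3) = -12*A^6 - 94*A^2 - 94*A^-2 - 12*A^-6
  A^-2 * (24 + 31*d^2 + d^4) = A^6 + 35*A^2 + 92*A^-2 + 35*A^-6 + A^-10
  A^-4 * (23*d + 5*d^3) = -5*A^2 - 38*A^-2 - 38*A^-6 - 5*A^-10
  A^-6 * (8*d^2) = 8*A^-2 + 16*A^-6 + 8*A^-10
  A^-8 * (d^3) = -A^-2 - 3*A^-6 - 3*A^-10 - A^-14
Summing the groups: <K> = -A^10 + 2*A^6 - A^2 + 2*A^-2 - A^-6 + A^-10 - A^-14
Normalise by the writhe: (-A^3)^(-w) = (-A^3)^(-2) = A^-6, so f(A) = A^-6 * <K> = -A^4 + 2 - A^-4 + 2*A^-8 - A^-12 + A^-16 - A^-20.
Substitute A = t^(-1/4), i.e. A^e → t^(-e/4): V(t) = -t^5 + t^4 - t^3 + 2*t^2 - t + 2 - t^-1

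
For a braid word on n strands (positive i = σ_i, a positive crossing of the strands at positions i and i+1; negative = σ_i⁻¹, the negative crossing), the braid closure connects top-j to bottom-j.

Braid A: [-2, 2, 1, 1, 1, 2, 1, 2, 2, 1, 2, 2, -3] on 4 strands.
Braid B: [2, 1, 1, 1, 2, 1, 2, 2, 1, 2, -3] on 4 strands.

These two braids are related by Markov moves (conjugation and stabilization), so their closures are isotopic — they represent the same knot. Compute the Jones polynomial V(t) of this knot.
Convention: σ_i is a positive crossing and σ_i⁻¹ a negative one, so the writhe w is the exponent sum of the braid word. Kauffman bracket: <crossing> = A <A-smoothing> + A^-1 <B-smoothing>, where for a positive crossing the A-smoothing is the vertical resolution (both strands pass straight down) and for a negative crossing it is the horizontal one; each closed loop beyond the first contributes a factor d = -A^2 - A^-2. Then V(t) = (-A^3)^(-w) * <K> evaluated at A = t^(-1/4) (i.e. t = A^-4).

Markov-equivalent braids have isotopic closures, hence identical knot invariants. Strip the Markov moves from each word to reach a common short braid β, then compute V(t) once on β.
Braid A: s2^-1 s2 s1 s1 s1 s2 s1 s2 s2 s1 s2 s2 s3^-1 on 4 strands reduces by inverse Markov moves (closure unchanged at each step):
  Destabilize: the word has the form β·s3^-1 where s3^-1 occurs only as the final letter (β ∈ B_3); drop it and the last strand → 3 strands.
  Deconjugate: the word is γ·β·γ⁻¹ with γ = s2^-1 (prefix) and γ⁻¹ = s2 (suffix); strip both.
Reduced to β = s2 s1 s1 s1 s2 s1 s2 s2 s1 s2 on 3 strands, 10 crossings.
Braid B: s2 s1 s1 s1 s2 s1 s2 s2 s1 s2 s3^-1 on 4 strands reduces by inverse Markov moves (closure unchanged at each step):
  Destabilize: the word has the form β·s3^-1 where s3^-1 occurs only as the final letter (β ∈ B_3); drop it and the last strand → 3 strands.
Reduced to β = s2 s1 s1 s1 s2 s1 s2 s2 s1 s2 on 3 strands, 10 crossings.
Both give the same β = s2 s1 s1 s1 s2 s1 s2 s2 s1 s2 on 3 strands, so one state sum suffices:
Braid: s2 s1 s1 s1 s2 s1 s2 s2 s1 s2 on 3 strands, 10 crossings.
Writhe w = (#positive) - (#negative) = 10 - 0 = 10.
Enumerate smoothing states for the bracket polynomial. There are 2^10 = 1024 states.
Smooth each crossing (0=||, 1=⌣⌢); contribution A^(Σ sign_k(1-2s_k)) * d^(L-1).
Tabulate the states by total A-exponent and number of loops L (A-exp: L × count):
  A^10: L=3 ×1
  A^8: L=2 ×10
  A^6: L=1 ×25, L=3 ×20
  A^4: L=2 ×100, L=4 ×20
  A^2: L=1 ×36, L=3 ×164, L=5 ×10
  A^0: L=2 ×108, L=4 ×142, L=6 ×2
  A^-2: L=1 ×12, L=3 ×129, L=5 ×69
  A^-4: L=2 ×24, L=4 ×78, L=6 ×18
  A^-6: L=3 ×19, L=5 ×24, L=7 ×2
  A^-8: L=4 ×7, L=6 ×3
  A^-10: L=5 ×1
Each group contributes A^e * Σ count * d^(L-1):
Powers of d = -A^2 - A^-2: d^2 = A^4 + 2 + A^-4; d^3 = -A^6 - 3*A^2 - 3*A^-2 - A^-6; d^4 = A^8 + 4*A^4 + 6 + 4*A^-4 + A^-8; d^5 = -A^10 - 5*A^6 - 10*A^2 - 10*A^-2 - 5*A^-6 - A^-10; d^6 = A^12 + 6*A^8 + 15*A^4 + 20 + 15*A^-4 + 6*A^-8 + A^-12.
  A^10 * (d^2) = A^14 + 2*A^10 + A^6
  A^8 * (10*d) = -10*A^10 - 10*A^6
  A^6 * (25 + 20*d^2) = 20*A^10 + 65*A^6 + 20*A^2
  A^4 * (100*d + 20*d^3) = -20*A^10 - 160*A^6 - 160*A^2 - 20*A^-2
  A^2 * (36 + 164*d^2 + 10*d^4) = 10*A^10 + 204*A^6 + 424*A^2 + 204*A^-2 + 10*A^-6
  A^0 * (108*d + 142*d^3 + 2*d^5) = -2*A^10 - 152*A^6 - 554*A^2 - 554*A^-2 - 152*A^-6 - 2*A^-10
  A^-2 * (12 + 129*d^2 + 69*d^4) = 69*A^6 + 405*A^2 + 684*A^-2 + 405*A^-6 + 69*A^-10
  A^-4 * (24*d + 78*d^3 + 18*d^5) = -18*A^6 - 168*A^2 - 438*A^-2 - 438*A^-6 - 168*A^-10 - 18*A^-14
  A^-6 * (19*d^2 + 24*d^4 + 2*d^6) = 2*A^6 + 36*A^2 + 145*A^-2 + 222*A^-6 + 145*A^-10 + 36*A^-14 + 2*A^-18
  A^-8 * (7*d^3 + 3*d^5) = -3*A^2 - 22*A^-2 - 51*A^-6 - 51*A^-10 - 22*A^-14 - 3*A^-18
  A^-10 * (d^4) = A^-2 + 4*A^-6 + 6*A^-10 + 4*A^-14 + A^-18
Summing the groups: <K> = A^14 + A^6 - A^-10
Normalise by the writhe: (-A^3)^(-w) = (-A^3)^(-10) = A^-30, so f(A) = A^-30 * <K> = A^-16 + A^-24 - A^-40.
Substitute A = t^(-1/4), i.e. A^e → t^(-e/4): V(t) = -t^10 + t^6 + t^4

Answer: -t^10 + t^6 + t^4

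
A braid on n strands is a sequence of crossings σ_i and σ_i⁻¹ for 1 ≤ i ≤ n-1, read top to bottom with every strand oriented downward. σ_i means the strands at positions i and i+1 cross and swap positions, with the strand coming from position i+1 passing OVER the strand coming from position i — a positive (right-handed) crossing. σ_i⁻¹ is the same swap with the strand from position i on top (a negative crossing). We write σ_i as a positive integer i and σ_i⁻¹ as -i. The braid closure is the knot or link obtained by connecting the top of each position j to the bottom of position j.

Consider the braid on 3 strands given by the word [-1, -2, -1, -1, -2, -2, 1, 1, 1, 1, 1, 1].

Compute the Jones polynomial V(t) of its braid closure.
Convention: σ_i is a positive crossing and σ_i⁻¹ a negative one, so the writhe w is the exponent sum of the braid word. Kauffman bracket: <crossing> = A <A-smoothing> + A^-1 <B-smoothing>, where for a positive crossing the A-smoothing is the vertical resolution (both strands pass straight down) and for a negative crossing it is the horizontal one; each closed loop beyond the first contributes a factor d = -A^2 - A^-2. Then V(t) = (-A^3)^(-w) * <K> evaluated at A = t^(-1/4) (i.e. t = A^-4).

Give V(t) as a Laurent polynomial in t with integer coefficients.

The presented braid s1^-1 s2^-1 s1^-1 s1^-1 s2^-1 s2^-1 s1 s1 s1 s1 s1 s1 on 3 strands reduces by inverse Markov moves (closure unchanged at each step):
  Deconjugate: the word is γ·β·γ⁻¹ with γ = s1^-1 (prefix) and γ⁻¹ = s1 (suffix); strip both.
Reduced to β = s2^-1 s1^-1 s1^-1 s2^-1 s2^-1 s1 s1 s1 s1 s1 on 3 strands, 10 crossings.
Compute on β:
Braid: s2^-1 s1^-1 s1^-1 s2^-1 s2^-1 s1 s1 s1 s1 s1 on 3 strands, 10 crossings.
Writhe w = (#positive) - (#negative) = 5 - 5 = 0.
Computing the Kauffman bracket via state sum. There are 2^10 = 1024 states.
Smooth each crossing (0=||, 1=⌣⌢); contribution A^(Σ sign_k(1-2s_k)) * d^(L-1).
Tabulate the states by total A-exponent and number of loops L (A-exp: L × count):
  A^10: L=4 ×1
  A^8: L=3 ×10
  A^6: L=2 ×29, L=4 ×16
  A^4: L=1 ×26, L=3 ×74, L=5 ×20
  A^2: L=2 ×90, L=4 ×105, L=6 ×15
  A^0: L=1 ×15, L=3 ×141, L=5 ×90, L=7 ×6
  A^-2: L=2 ×35, L=4 ×130, L=6 ×44, L=8 ×1
  A^-4: L=3 ×40, L=5 ×69, L=7 ×11
  A^-6: L=4 ×25, L=6 ×19, L=8 ×1
  A^-8: L=5 ×8, L=7 ×2
  A^-10: L=6 ×1
Each group contributes A^e * Σ count * d^(L-1):
Powers of d = -A^2 - A^-2: d^2 = A^4 + 2 + A^-4; d^3 = -A^6 - 3*A^2 - 3*A^-2 - A^-6; d^4 = A^8 + 4*A^4 + 6 + 4*A^-4 + A^-8; d^5 = -A^10 - 5*A^6 - 10*A^2 - 10*A^-2 - 5*A^-6 - A^-10; d^6 = A^12 + 6*A^8 + 15*A^4 + 20 + 15*A^-4 + 6*A^-8 + A^-12; d^7 = -A^14 - 7*A^10 - 21*A^6 - 35*A^2 - 35*A^-2 - 21*A^-6 - 7*A^-10 - A^-14.
  A^10 * (d^3) = -A^16 - 3*A^12 - 3*A^8 - A^4
  A^8 * (10*d^2) = 10*A^12 + 20*A^8 + 10*A^4
  A^6 * (29*d + 16*d^3) = -16*A^12 - 77*A^8 - 77*A^4 - 16
  A^4 * (26 + 74*d^2 + 20*d^4) = 20*A^12 + 154*A^8 + 294*A^4 + 154 + 20*A^-4
  A^2 * (90*d + 105*d^3 + 15*d^5) = -15*A^12 - 180*A^8 - 555*A^4 - 555 - 180*A^-4 - 15*A^-8
  A^0 * (15 + 141*d^2 + 90*d^4 + 6*d^6) = 6*A^12 + 126*A^8 + 591*A^4 + 957 + 591*A^-4 + 126*A^-8 + 6*A^-12
  A^-2 * (35*d + 130*d^3 + 44*d^5 + d^7) = -A^12 - 51*A^8 - 371*A^4 - 900 - 900*A^-4 - 371*A^-8 - 51*A^-12 - A^-16
  A^-4 * (40*d^2 + 69*d^4 + 11*d^6) = 11*A^8 + 135*A^4 + 481 + 714*A^-4 + 481*A^-8 + 135*A^-12 + 11*A^-16
  A^-6 * (25*d^3 + 19*d^5 + d^7) = -A^8 - 26*A^4 - 141 - 300*A^-4 - 300*A^-8 - 141*A^-12 - 26*A^-16 - A^-20
  A^-8 * (8*d^4 + 2*d^6) = 2*A^4 + 20 + 62*A^-4 + 88*A^-8 + 62*A^-12 + 20*A^-16 + 2*A^-20
  A^-10 * (d^5) = -1 - 5*A^-4 - 10*A^-8 - 10*A^-12 - 5*A^-16 - A^-20
Summing the groups: <K> = -A^16 + A^12 - A^8 + 2*A^4 - 1 + 2*A^-4 - A^-8 + A^-12 - A^-16
Normalise by the writhe: (-A^3)^(-w) = (-A^3)^(0) = 1, so f(A) = 1 * <K> = -A^16 + A^12 - A^8 + 2*A^4 - 1 + 2*A^-4 - A^-8 + A^-12 - A^-16.
Substitute A = t^(-1/4), i.e. A^e → t^(-e/4): V(t) = -t^4 + t^3 - t^2 + 2*t - 1 + 2*t^-1 - t^-2 + t^-3 - t^-4

Answer: -t^4 + t^3 - t^2 + 2*t - 1 + 2*t^-1 - t^-2 + t^-3 - t^-4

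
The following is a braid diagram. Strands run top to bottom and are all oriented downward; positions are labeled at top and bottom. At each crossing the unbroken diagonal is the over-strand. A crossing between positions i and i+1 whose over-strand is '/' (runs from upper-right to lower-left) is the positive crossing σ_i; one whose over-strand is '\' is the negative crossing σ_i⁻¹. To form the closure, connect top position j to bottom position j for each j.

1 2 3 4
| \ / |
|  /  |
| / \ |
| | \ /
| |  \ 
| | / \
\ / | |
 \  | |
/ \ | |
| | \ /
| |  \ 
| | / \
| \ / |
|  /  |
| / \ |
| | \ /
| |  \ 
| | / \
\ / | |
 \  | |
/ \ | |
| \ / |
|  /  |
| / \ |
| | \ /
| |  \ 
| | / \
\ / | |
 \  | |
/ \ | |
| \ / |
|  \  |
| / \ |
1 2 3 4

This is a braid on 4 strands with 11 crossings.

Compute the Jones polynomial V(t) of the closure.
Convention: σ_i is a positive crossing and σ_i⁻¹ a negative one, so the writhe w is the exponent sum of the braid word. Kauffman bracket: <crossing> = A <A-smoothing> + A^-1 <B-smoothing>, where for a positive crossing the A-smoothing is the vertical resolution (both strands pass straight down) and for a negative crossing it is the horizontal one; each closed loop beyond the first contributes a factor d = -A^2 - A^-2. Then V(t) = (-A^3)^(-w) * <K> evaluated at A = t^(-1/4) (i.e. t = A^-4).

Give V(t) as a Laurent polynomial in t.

1 - 2*t^-1 + 4*t^-2 - 5*t^-3 + 7*t^-4 - 7*t^-5 + 6*t^-6 - 5*t^-7 + 3*t^-8 - t^-9

Derivation:
Reading the diagram top to bottom ('/'-over between positions i,i+1 = s_i, '\'-over = s_i^-1): braid word = s2 s3^-1 s1^-1 s3^-1 s2 s3^-1 s1^-1 s2 s3^-1 s1^-1 s2^-1.
The presented braid s2 s3^-1 s1^-1 s3^-1 s2 s3^-1 s1^-1 s2 s3^-1 s1^-1 s2^-1 on 4 strands reduces by inverse Markov moves (closure unchanged at each step):
  Deconjugate: the word is γ·β·γ⁻¹ with γ = s2 (prefix) and γ⁻¹ = s2^-1 (suffix); strip both.
Reduced to β = s3^-1 s1^-1 s3^-1 s2 s3^-1 s1^-1 s2 s3^-1 s1^-1 on 4 strands, 9 crossings.
Compute on β:
Braid: s3^-1 s1^-1 s3^-1 s2 s3^-1 s1^-1 s2 s3^-1 s1^-1 on 4 strands, 9 crossings.
Writhe w = (#positive) - (#negative) = 2 - 7 = -5.
State-sum expansion of <K>. There are 2^9 = 512 states.
Smooth each crossing (0=||, 1=⌣⌢); contribution A^(Σ sign_k(1-2s_k)) * d^(L-1).
Tabulate the states by total A-exponent and number of loops L (A-exp: L × count):
  A^9: L=7 ×1
  A^7: L=6 ×9
  A^5: L=5 ×36
  A^3: L=4 ×83, L=6 ×1
  A^1: L=3 ×118, L=5 ×8
  A^-1: L=2 ×100, L=4 ×26
  A^-3: L=1 ×41, L=3 ×42, L=5 ×1
  A^-5: L=2 ×31, L=4 ×5
  A^-7: L=3 ×9
  A^-9: L=4 ×1
Each group contributes A^e * Σ count * d^(L-1):
Powers of d = -A^2 - A^-2: d^2 = A^4 + 2 + A^-4; d^3 = -A^6 - 3*A^2 - 3*A^-2 - A^-6; d^4 = A^8 + 4*A^4 + 6 + 4*A^-4 + A^-8; d^5 = -A^10 - 5*A^6 - 10*A^2 - 10*A^-2 - 5*A^-6 - A^-10; d^6 = A^12 + 6*A^8 + 15*A^4 + 20 + 15*A^-4 + 6*A^-8 + A^-12.
  A^9 * (d^6) = A^21 + 6*A^17 + 15*A^13 + 20*A^9 + 15*A^5 + 6*A + A^-3
  A^7 * (9*d^5) = -9*A^17 - 45*A^13 - 90*A^9 - 90*A^5 - 45*A - 9*A^-3
  A^5 * (36*d^4) = 36*A^13 + 144*A^9 + 216*A^5 + 144*A + 36*A^-3
  A^3 * (83*d^3 + d^5) = -A^13 - 88*A^9 - 259*A^5 - 259*A - 88*A^-3 - A^-7
  A^1 * (118*d^2 + 8*d^4) = 8*A^9 + 150*A^5 + 284*A + 150*A^-3 + 8*A^-7
  A^-1 * (100*d + 26*d^3) = -26*A^5 - 178*A - 178*A^-3 - 26*A^-7
  A^-3 * (41 + 42*d^2 + d^4) = A^5 + 46*A + 131*A^-3 + 46*A^-7 + A^-11
  A^-5 * (31*d + 5*d^3) = -5*A - 46*A^-3 - 46*A^-7 - 5*A^-11
  A^-7 * (9*d^2) = 9*A^-3 + 18*A^-7 + 9*A^-11
  A^-9 * (d^3) = -A^-3 - 3*A^-7 - 3*A^-11 - A^-15
Summing the groups: <K> = A^21 - 3*A^17 + 5*A^13 - 6*A^9 + 7*A^5 - 7*A + 5*A^-3 - 4*A^-7 + 2*A^-11 - A^-15
Normalise by the writhe: (-A^3)^(-w) = (-A^3)^(5) = -A^15, so f(A) = -A^15 * <K> = -A^36 + 3*A^32 - 5*A^28 + 6*A^24 - 7*A^20 + 7*A^16 - 5*A^12 + 4*A^8 - 2*A^4 + 1.
Substitute A = t^(-1/4), i.e. A^e → t^(-e/4): V(t) = 1 - 2*t^-1 + 4*t^-2 - 5*t^-3 + 7*t^-4 - 7*t^-5 + 6*t^-6 - 5*t^-7 + 3*t^-8 - t^-9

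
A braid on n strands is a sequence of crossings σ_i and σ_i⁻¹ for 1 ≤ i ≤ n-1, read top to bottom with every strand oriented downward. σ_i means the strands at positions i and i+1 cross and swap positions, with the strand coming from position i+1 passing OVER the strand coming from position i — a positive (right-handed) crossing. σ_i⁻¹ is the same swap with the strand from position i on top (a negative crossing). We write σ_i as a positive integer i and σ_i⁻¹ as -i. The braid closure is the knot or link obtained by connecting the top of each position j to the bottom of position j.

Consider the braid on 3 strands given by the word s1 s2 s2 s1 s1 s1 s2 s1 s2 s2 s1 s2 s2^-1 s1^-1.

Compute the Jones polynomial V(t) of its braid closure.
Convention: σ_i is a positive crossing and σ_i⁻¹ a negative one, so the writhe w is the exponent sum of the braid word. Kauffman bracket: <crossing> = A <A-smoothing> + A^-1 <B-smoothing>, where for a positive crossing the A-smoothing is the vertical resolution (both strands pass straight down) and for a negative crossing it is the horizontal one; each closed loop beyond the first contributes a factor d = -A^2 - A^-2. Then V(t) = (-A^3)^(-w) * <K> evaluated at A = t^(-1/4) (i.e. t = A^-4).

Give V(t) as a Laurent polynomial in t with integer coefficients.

The presented braid s1 s2 s2 s1 s1 s1 s2 s1 s2 s2 s1 s2 s2^-1 s1^-1 on 3 strands reduces by inverse Markov moves (closure unchanged at each step):
  Deconjugate: the word is γ·β·γ⁻¹ with γ = s1 s2 (prefix) and γ⁻¹ = s2^-1 s1^-1 (suffix); strip both.
Reduced to β = s2 s1 s1 s1 s2 s1 s2 s2 s1 s2 on 3 strands, 10 crossings.
Compute on β:
Braid: s2 s1 s1 s1 s2 s1 s2 s2 s1 s2 on 3 strands, 10 crossings.
Writhe w = (#positive) - (#negative) = 10 - 0 = 10.
State-sum expansion of <K>. There are 2^10 = 1024 states.
Smooth each crossing (0=||, 1=⌣⌢); contribution A^(Σ sign_k(1-2s_k)) * d^(L-1).
Tabulate the states by total A-exponent and number of loops L (A-exp: L × count):
  A^10: L=3 ×1
  A^8: L=2 ×10
  A^6: L=1 ×25, L=3 ×20
  A^4: L=2 ×100, L=4 ×20
  A^2: L=1 ×36, L=3 ×164, L=5 ×10
  A^0: L=2 ×108, L=4 ×142, L=6 ×2
  A^-2: L=1 ×12, L=3 ×129, L=5 ×69
  A^-4: L=2 ×24, L=4 ×78, L=6 ×18
  A^-6: L=3 ×19, L=5 ×24, L=7 ×2
  A^-8: L=4 ×7, L=6 ×3
  A^-10: L=5 ×1
Each group contributes A^e * Σ count * d^(L-1):
Powers of d = -A^2 - A^-2: d^2 = A^4 + 2 + A^-4; d^3 = -A^6 - 3*A^2 - 3*A^-2 - A^-6; d^4 = A^8 + 4*A^4 + 6 + 4*A^-4 + A^-8; d^5 = -A^10 - 5*A^6 - 10*A^2 - 10*A^-2 - 5*A^-6 - A^-10; d^6 = A^12 + 6*A^8 + 15*A^4 + 20 + 15*A^-4 + 6*A^-8 + A^-12.
  A^10 * (d^2) = A^14 + 2*A^10 + A^6
  A^8 * (10*d) = -10*A^10 - 10*A^6
  A^6 * (25 + 20*d^2) = 20*A^10 + 65*A^6 + 20*A^2
  A^4 * (100*d + 20*d^3) = -20*A^10 - 160*A^6 - 160*A^2 - 20*A^-2
  A^2 * (36 + 164*d^2 + 10*d^4) = 10*A^10 + 204*A^6 + 424*A^2 + 204*A^-2 + 10*A^-6
  A^0 * (108*d + 142*d^3 + 2*d^5) = -2*A^10 - 152*A^6 - 554*A^2 - 554*A^-2 - 152*A^-6 - 2*A^-10
  A^-2 * (12 + 129*d^2 + 69*d^4) = 69*A^6 + 405*A^2 + 684*A^-2 + 405*A^-6 + 69*A^-10
  A^-4 * (24*d + 78*d^3 + 18*d^5) = -18*A^6 - 168*A^2 - 438*A^-2 - 438*A^-6 - 168*A^-10 - 18*A^-14
  A^-6 * (19*d^2 + 24*d^4 + 2*d^6) = 2*A^6 + 36*A^2 + 145*A^-2 + 222*A^-6 + 145*A^-10 + 36*A^-14 + 2*A^-18
  A^-8 * (7*d^3 + 3*d^5) = -3*A^2 - 22*A^-2 - 51*A^-6 - 51*A^-10 - 22*A^-14 - 3*A^-18
  A^-10 * (d^4) = A^-2 + 4*A^-6 + 6*A^-10 + 4*A^-14 + A^-18
Summing the groups: <K> = A^14 + A^6 - A^-10
Normalise by the writhe: (-A^3)^(-w) = (-A^3)^(-10) = A^-30, so f(A) = A^-30 * <K> = A^-16 + A^-24 - A^-40.
Substitute A = t^(-1/4), i.e. A^e → t^(-e/4): V(t) = -t^10 + t^6 + t^4

Answer: -t^10 + t^6 + t^4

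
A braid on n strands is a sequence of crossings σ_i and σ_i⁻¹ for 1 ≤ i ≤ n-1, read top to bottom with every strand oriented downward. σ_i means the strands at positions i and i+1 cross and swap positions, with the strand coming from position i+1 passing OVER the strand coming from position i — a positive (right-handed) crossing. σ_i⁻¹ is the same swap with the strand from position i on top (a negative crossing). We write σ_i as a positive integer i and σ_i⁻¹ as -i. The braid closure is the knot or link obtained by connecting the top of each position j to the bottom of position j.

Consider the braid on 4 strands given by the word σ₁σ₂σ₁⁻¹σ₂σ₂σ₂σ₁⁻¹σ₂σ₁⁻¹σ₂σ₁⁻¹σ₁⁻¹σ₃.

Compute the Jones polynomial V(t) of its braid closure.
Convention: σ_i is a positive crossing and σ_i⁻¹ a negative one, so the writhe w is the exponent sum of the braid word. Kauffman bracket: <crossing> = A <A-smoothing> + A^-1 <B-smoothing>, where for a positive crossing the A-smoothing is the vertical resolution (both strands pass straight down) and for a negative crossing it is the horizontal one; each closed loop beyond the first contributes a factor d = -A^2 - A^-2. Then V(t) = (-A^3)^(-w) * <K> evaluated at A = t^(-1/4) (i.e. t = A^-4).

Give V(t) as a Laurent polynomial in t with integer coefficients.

t^7 - 4*t^6 + 7*t^5 - 11*t^4 + 14*t^3 - 14*t^2 + 14*t - 10 + 7*t^-1 - 4*t^-2 + t^-3

Derivation:
The presented braid s1 s2 s1^-1 s2 s2 s2 s1^-1 s2 s1^-1 s2 s1^-1 s1^-1 s3 on 4 strands reduces by inverse Markov moves (closure unchanged at each step):
  Destabilize: the word has the form β·s3 where s3 occurs only as the final letter (β ∈ B_3); drop it and the last strand → 3 strands.
  Deconjugate: the word is γ·β·γ⁻¹ with γ = s1 (prefix) and γ⁻¹ = s1^-1 (suffix); strip both.
Reduced to β = s2 s1^-1 s2 s2 s2 s1^-1 s2 s1^-1 s2 s1^-1 on 3 strands, 10 crossings.
Compute on β:
Braid: s2 s1^-1 s2 s2 s2 s1^-1 s2 s1^-1 s2 s1^-1 on 3 strands, 10 crossings.
Writhe w = (#positive) - (#negative) = 6 - 4 = 2.
State-sum expansion of <K>. There are 2^10 = 1024 states.
Smooth each crossing (0=||, 1=⌣⌢); contribution A^(Σ sign_k(1-2s_k)) * d^(L-1).
Tabulate the states by total A-exponent and number of loops L (A-exp: L × count):
  A^10: L=5 ×1
  A^8: L=4 ×10
  A^6: L=3 ×42, L=5 ×3
  A^4: L=2 ×90, L=4 ×29, L=6 ×1
  A^2: L=1 ×87, L=3 ×110, L=5 ×13
  A^0: L=2 ×179, L=4 ×71, L=6 ×2
  A^-2: L=3 ×187, L=5 ×23
  A^-4: L=4 ×117, L=6 ×3
  A^-6: L=5 ×45
  A^-8: L=6 ×10
  A^-10: L=7 ×1
Each group contributes A^e * Σ count * d^(L-1):
Powers of d = -A^2 - A^-2: d^2 = A^4 + 2 + A^-4; d^3 = -A^6 - 3*A^2 - 3*A^-2 - A^-6; d^4 = A^8 + 4*A^4 + 6 + 4*A^-4 + A^-8; d^5 = -A^10 - 5*A^6 - 10*A^2 - 10*A^-2 - 5*A^-6 - A^-10; d^6 = A^12 + 6*A^8 + 15*A^4 + 20 + 15*A^-4 + 6*A^-8 + A^-12.
  A^10 * (d^4) = A^18 + 4*A^14 + 6*A^10 + 4*A^6 + A^2
  A^8 * (10*d^3) = -10*A^14 - 30*A^10 - 30*A^6 - 10*A^2
  A^6 * (42*d^2 + 3*d^4) = 3*A^14 + 54*A^10 + 102*A^6 + 54*A^2 + 3*A^-2
  A^4 * (90*d + 29*d^3 + d^5) = -A^14 - 34*A^10 - 187*A^6 - 187*A^2 - 34*A^-2 - A^-6
  A^2 * (87 + 110*d^2 + 13*d^4) = 13*A^10 + 162*A^6 + 385*A^2 + 162*A^-2 + 13*A^-6
  A^0 * (179*d + 71*d^3 + 2*d^5) = -2*A^10 - 81*A^6 - 412*A^2 - 412*A^-2 - 81*A^-6 - 2*A^-10
  A^-2 * (187*d^2 + 23*d^4) = 23*A^6 + 279*A^2 + 512*A^-2 + 279*A^-6 + 23*A^-10
  A^-4 * (117*d^3 + 3*d^5) = -3*A^6 - 132*A^2 - 381*A^-2 - 381*A^-6 - 132*A^-10 - 3*A^-14
  A^-6 * (45*d^4) = 45*A^2 + 180*A^-2 + 270*A^-6 + 180*A^-10 + 45*A^-14
  A^-8 * (10*d^5) = -10*A^2 - 50*A^-2 - 100*A^-6 - 100*A^-10 - 50*A^-14 - 10*A^-18
  A^-10 * (d^6) = A^2 + 6*A^-2 + 15*A^-6 + 20*A^-10 + 15*A^-14 + 6*A^-18 + A^-22
Summing the groups: <K> = A^18 - 4*A^14 + 7*A^10 - 10*A^6 + 14*A^2 - 14*A^-2 + 14*A^-6 - 11*A^-10 + 7*A^-14 - 4*A^-18 + A^-22
Normalise by the writhe: (-A^3)^(-w) = (-A^3)^(-2) = A^-6, so f(A) = A^-6 * <K> = A^12 - 4*A^8 + 7*A^4 - 10 + 14*A^-4 - 14*A^-8 + 14*A^-12 - 11*A^-16 + 7*A^-20 - 4*A^-24 + A^-28.
Substitute A = t^(-1/4), i.e. A^e → t^(-e/4): V(t) = t^7 - 4*t^6 + 7*t^5 - 11*t^4 + 14*t^3 - 14*t^2 + 14*t - 10 + 7*t^-1 - 4*t^-2 + t^-3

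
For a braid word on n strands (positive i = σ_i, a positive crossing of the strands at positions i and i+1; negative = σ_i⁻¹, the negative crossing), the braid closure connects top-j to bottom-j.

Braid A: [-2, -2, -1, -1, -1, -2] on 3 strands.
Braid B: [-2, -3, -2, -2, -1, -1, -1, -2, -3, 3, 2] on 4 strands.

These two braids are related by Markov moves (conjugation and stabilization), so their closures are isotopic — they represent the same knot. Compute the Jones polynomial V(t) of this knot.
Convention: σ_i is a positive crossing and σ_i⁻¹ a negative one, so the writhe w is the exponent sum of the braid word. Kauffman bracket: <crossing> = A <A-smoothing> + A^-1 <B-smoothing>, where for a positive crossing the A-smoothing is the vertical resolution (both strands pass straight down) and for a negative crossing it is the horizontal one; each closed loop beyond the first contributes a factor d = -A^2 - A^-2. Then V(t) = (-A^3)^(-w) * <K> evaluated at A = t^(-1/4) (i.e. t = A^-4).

t^-2 + 2*t^-4 - 2*t^-5 + t^-6 - 2*t^-7 + t^-8

Derivation:
Markov-equivalent braids have isotopic closures, hence identical knot invariants. Strip the Markov moves from each word to reach a common short braid β, then compute V(t) once on β.
Braid A: s2^-1 s2^-1 s1^-1 s1^-1 s1^-1 s2^-1 on 3 strands has no conjugating prefix/suffix or stabilization to strip; take β = s2^-1 s2^-1 s1^-1 s1^-1 s1^-1 s2^-1.
Braid B: s2^-1 s3^-1 s2^-1 s2^-1 s1^-1 s1^-1 s1^-1 s2^-1 s3^-1 s3 s2 on 4 strands reduces by inverse Markov moves (closure unchanged at each step):
  Deconjugate: the word is γ·β·γ⁻¹ with γ = s2^-1 s3^-1 (prefix) and γ⁻¹ = s3 s2 (suffix); strip both.
  Destabilize: the word has the form β·s3^-1 where s3^-1 occurs only as the final letter (β ∈ B_3); drop it and the last strand → 3 strands.
Reduced to β = s2^-1 s2^-1 s1^-1 s1^-1 s1^-1 s2^-1 on 3 strands, 6 crossings.
Both give the same β = s2^-1 s2^-1 s1^-1 s1^-1 s1^-1 s2^-1 on 3 strands, so one state sum suffices:
Braid: s2^-1 s2^-1 s1^-1 s1^-1 s1^-1 s2^-1 on 3 strands, 6 crossings.
Writhe w = (#positive) - (#negative) = 0 - 6 = -6.
Enumerate smoothing states for the bracket polynomial. There are 2^6 = 64 states.
For each crossing: s=0 is the vertical smoothing, s=1 horizontal. Crossing k contributes A^(sign_k * (1 - 2*s_k)); loop factor d = -A^2 - A^-2.
Tabulate the states by total A-exponent and number of loops L (A-exp: L × count):
  A^6: L=5 ×1
  A^4: L=4 ×6
  A^2: L=3 ×15
  A^0: L=2 ×18, L=4 ×2
  A^-2: L=1 ×9, L=3 ×6
  A^-4: L=2 ×6
  A^-6: L=3 ×1
Each group contributes A^e * Σ count * d^(L-1):
Powers of d = -A^2 - A^-2: d^2 = A^4 + 2 + A^-4; d^3 = -A^6 - 3*A^2 - 3*A^-2 - A^-6; d^4 = A^8 + 4*A^4 + 6 + 4*A^-4 + A^-8.
  A^6 * (d^4) = A^14 + 4*A^10 + 6*A^6 + 4*A^2 + A^-2
  A^4 * (6*d^3) = -6*A^10 - 18*A^6 - 18*A^2 - 6*A^-2
  A^2 * (15*d^2) = 15*A^6 + 30*A^2 + 15*A^-2
  A^0 * (18*d + 2*d^3) = -2*A^6 - 24*A^2 - 24*A^-2 - 2*A^-6
  A^-2 * (9 + 6*d^2) = 6*A^2 + 21*A^-2 + 6*A^-6
  A^-4 * (6*d) = -6*A^-2 - 6*A^-6
  A^-6 * (d^2) = A^-2 + 2*A^-6 + A^-10
Summing the groups: <K> = A^14 - 2*A^10 + A^6 - 2*A^2 + 2*A^-2 + A^-10
Normalise by the writhe: (-A^3)^(-w) = (-A^3)^(6) = A^18, so f(A) = A^18 * <K> = A^32 - 2*A^28 + A^24 - 2*A^20 + 2*A^16 + A^8.
Substitute A = t^(-1/4), i.e. A^e → t^(-e/4): V(t) = t^-2 + 2*t^-4 - 2*t^-5 + t^-6 - 2*t^-7 + t^-8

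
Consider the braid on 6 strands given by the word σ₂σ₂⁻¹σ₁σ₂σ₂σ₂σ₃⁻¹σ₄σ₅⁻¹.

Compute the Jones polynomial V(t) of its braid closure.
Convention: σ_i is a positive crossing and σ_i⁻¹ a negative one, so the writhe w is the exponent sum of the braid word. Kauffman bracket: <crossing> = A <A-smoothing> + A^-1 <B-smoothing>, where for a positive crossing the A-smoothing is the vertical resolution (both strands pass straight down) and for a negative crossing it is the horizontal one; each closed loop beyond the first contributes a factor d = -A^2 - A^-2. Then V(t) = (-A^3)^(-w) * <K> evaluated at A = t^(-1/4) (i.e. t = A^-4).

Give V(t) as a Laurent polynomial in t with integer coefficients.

The presented braid s2 s2^-1 s1 s2 s2 s2 s3^-1 s4 s5^-1 on 6 strands reduces by inverse Markov moves (closure unchanged at each step):
  Destabilize: the word has the form β·s5^-1 where s5^-1 occurs only as the final letter (β ∈ B_5); drop it and the last strand → 5 strands.
  Destabilize: the word has the form β·s4 where s4 occurs only as the final letter (β ∈ B_4); drop it and the last strand → 4 strands.
  Destabilize: the word has the form β·s3^-1 where s3^-1 occurs only as the final letter (β ∈ B_3); drop it and the last strand → 3 strands.
Reduced to β = s2 s2^-1 s1 s2 s2 s2 on 3 strands, 6 crossings.
Compute on β:
First cancel adjacent σ_i σ_i⁻¹ pairs (Reidemeister II — same braid, same closure): s2 s2^-1 s1 s2 s2 s2 → s1 s2 s2 s2.
Braid: s1 s2 s2 s2 on 3 strands, 4 crossings.
Writhe w = (#positive) - (#negative) = 4 - 0 = 4.
Enumerate smoothing states for the bracket polynomial. There are 2^4 = 16 states.
For each crossing: s=0 is the vertical smoothing, s=1 horizontal. Crossing k contributes A^(sign_k * (1 - 2*s_k)); loop factor d = -A^2 - A^-2.
  state 0000: A-exp=+4, loops=3, term = A^4 * d^2
  state 0001: A-exp=+2, loops=2, term = A^2 * d^1
  state 0010: A-exp=+2, loops=2, term = A^2 * d^1
  state 0011: A-exp=+0, loops=3, term = A^0 * d^2
  state 0100: A-exp=+2, loops=2, term = A^2 * d^1
  state 0101: A-exp=+0, loops=3, term = A^0 * d^2
  state 0110: A-exp=+0, loops=3, term = A^0 * d^2
  state 0111: A-exp=-2, loops=4, term = A^-2 * d^3
  state 1000: A-exp=+2, loops=2, term = A^2 * d^1
  state 1001: A-exp=+0, loops=1, term = A^0 * d^0
  state 1010: A-exp=+0, loops=1, term = A^0 * d^0
  state 1011: A-exp=-2, loops=2, term = A^-2 * d^1
  state 1100: A-exp=+0, loops=1, term = A^0 * d^0
  state 1101: A-exp=-2, loops=2, term = A^-2 * d^1
  state 1110: A-exp=-2, loops=2, term = A^-2 * d^1
  state 1111: A-exp=-4, loops=3, term = A^-4 * d^2
Collect the terms by A-exponent (count of states per loop number):
Powers of d = -A^2 - A^-2: d^2 = A^4 + 2 + A^-4; d^3 = -A^6 - 3*A^2 - 3*A^-2 - A^-6.
  A^4 * (d^2) = A^8 + 2*A^4 + 1
  A^2 * (4*d) = -4*A^4 - 4
  A^0 * (3 + 3*d^2) = 3*A^4 + 9 + 3*A^-4
  A^-2 * (3*d + d^3) = -A^4 - 6 - 6*A^-4 - A^-8
  A^-4 * (d^2) = 1 + 2*A^-4 + A^-8
Summing the groups: <K> = A^8 + 1 - A^-4
Normalise by the writhe: (-A^3)^(-w) = (-A^3)^(-4) = A^-12, so f(A) = A^-12 * <K> = A^-4 + A^-12 - A^-16.
Substitute A = t^(-1/4), i.e. A^e → t^(-e/4): V(t) = -t^4 + t^3 + t

Answer: -t^4 + t^3 + t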